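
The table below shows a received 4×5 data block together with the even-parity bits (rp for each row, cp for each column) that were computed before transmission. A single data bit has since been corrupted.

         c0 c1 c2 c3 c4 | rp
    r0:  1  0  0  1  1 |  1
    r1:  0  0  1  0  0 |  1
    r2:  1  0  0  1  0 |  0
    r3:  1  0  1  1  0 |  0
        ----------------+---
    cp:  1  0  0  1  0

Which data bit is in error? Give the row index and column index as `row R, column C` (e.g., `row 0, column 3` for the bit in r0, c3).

row 3, column 4

Recompute each row's even parity and compare to rp:
  r0: data parity 1, sent rp 1 → ok
  r1: data parity 1, sent rp 1 → ok
  r2: data parity 0, sent rp 0 → ok
  r3: data parity 1, sent rp 0 → mismatch
Recompute each column's even parity and compare to cp:
  c0: data parity 1, sent cp 1 → ok
  c1: data parity 0, sent cp 0 → ok
  c2: data parity 0, sent cp 0 → ok
  c3: data parity 1, sent cp 1 → ok
  c4: data parity 1, sent cp 0 → mismatch
Exactly one row (r3) and one column (c4) fail → the flipped bit is at their intersection.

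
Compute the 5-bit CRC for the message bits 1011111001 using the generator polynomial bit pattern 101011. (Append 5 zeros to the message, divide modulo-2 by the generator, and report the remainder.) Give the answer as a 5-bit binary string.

Append 5 zeros: 101111100100000. Divide by 101011 (XOR where the leading bit is 1):
  pos 0: 101111 XOR 101011 = 000100
  pos 3: 100100 XOR 101011 = 001111
  pos 5: 111110 XOR 101011 = 010101
  pos 6: 101010 XOR 101011 = 000001
Remainder (last 5 bits) = 01000. This is the CRC / FCS.

01000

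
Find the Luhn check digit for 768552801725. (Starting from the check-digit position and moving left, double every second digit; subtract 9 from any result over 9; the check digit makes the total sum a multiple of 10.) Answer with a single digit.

Partial digits right→left: 5 2 7 1 0 8 2 5 5 8 6 7
Double every second digit counting from the check-digit position (so the 1st, 3rd, 5th, ... of the partial from the right).
  doubled (with −9 where >9): 1 5 0 4 1 3 → sum 14
  kept as-is: 2 1 8 5 8 7 → sum 31
Total = 14 + 31 = 45.
Check digit = (10 − (45 mod 10)) mod 10 = 5.

5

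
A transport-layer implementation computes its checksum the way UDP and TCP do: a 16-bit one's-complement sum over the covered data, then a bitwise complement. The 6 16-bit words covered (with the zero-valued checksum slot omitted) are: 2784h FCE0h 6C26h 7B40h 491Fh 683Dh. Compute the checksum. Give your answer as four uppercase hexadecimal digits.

One's-complement addition (fold any carry out of bit 15 back into bit 0):
  0x2784 + 0xFCE0 = 0x12464 → wrap carry → 0x2465
  0x2465 + 0x6C26 = 0x0908B
  0x908B + 0x7B40 = 0x10BCB → wrap carry → 0x0BCC
  0x0BCC + 0x491F = 0x054EB
  0x54EB + 0x683D = 0x0BD28
One's-complement sum = 0xBD28.
Checksum = ~0xBD28 & 0xFFFF = 0x42D7.

42D7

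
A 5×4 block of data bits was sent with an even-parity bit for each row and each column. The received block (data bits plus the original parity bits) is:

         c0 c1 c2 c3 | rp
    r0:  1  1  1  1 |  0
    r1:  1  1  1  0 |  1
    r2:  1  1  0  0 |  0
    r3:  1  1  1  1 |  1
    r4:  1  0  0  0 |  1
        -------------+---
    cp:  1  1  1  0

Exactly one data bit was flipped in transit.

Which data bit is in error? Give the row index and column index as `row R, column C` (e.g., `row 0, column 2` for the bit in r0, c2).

Recompute each row's even parity and compare to rp:
  r0: data parity 0, sent rp 0 → ok
  r1: data parity 1, sent rp 1 → ok
  r2: data parity 0, sent rp 0 → ok
  r3: data parity 0, sent rp 1 → mismatch
  r4: data parity 1, sent rp 1 → ok
Recompute each column's even parity and compare to cp:
  c0: data parity 1, sent cp 1 → ok
  c1: data parity 0, sent cp 1 → mismatch
  c2: data parity 1, sent cp 1 → ok
  c3: data parity 0, sent cp 0 → ok
Exactly one row (r3) and one column (c1) fail → the flipped bit is at their intersection.

row 3, column 1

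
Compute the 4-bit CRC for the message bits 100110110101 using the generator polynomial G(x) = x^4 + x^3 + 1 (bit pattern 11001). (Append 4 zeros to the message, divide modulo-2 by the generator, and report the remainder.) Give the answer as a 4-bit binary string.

0010

Append 4 zeros: 1001101101010000. Divide by 11001 (XOR where the leading bit is 1):
  pos 0: 10011 XOR 11001 = 01010
  pos 1: 10100 XOR 11001 = 01101
  pos 2: 11011 XOR 11001 = 00010
  pos 5: 10101 XOR 11001 = 01100
  pos 6: 11000 XOR 11001 = 00001
  pos 10: 11000 XOR 11001 = 00001
Remainder (last 4 bits) = 0010. This is the CRC / FCS.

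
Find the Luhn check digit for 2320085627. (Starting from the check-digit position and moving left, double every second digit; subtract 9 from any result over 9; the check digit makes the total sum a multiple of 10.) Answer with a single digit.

Partial digits right→left: 7 2 6 5 8 0 0 2 3 2
Double every second digit counting from the check-digit position (so the 1st, 3rd, 5th, ... of the partial from the right).
  doubled (with −9 where >9): 5 3 7 0 6 → sum 21
  kept as-is: 2 5 0 2 2 → sum 11
Total = 21 + 11 = 32.
Check digit = (10 − (32 mod 10)) mod 10 = 8.

8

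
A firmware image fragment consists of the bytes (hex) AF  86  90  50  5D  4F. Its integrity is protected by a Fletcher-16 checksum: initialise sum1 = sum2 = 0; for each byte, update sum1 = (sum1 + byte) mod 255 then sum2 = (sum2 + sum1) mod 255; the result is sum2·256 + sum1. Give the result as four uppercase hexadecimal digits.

FBC3

Running sums (mod 255):
  after byte 0 (AF): sum1=175, sum2=175
  after byte 1 (86): sum1=54, sum2=229
  after byte 2 (90): sum1=198, sum2=172
  after byte 3 (50): sum1=23, sum2=195
  after byte 4 (5D): sum1=116, sum2=56
  after byte 5 (4F): sum1=195, sum2=251
Checksum = sum2·256 + sum1 = 251·256 + 195 = 64451 = 0xFBC3.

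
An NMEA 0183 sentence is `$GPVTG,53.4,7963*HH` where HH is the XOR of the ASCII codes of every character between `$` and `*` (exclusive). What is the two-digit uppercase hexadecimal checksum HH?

XOR the ASCII codes of the payload characters:
  'G' = 0x47 → acc = 0x47
  'P' = 0x50 → acc = 0x17
  'V' = 0x56 → acc = 0x41
  'T' = 0x54 → acc = 0x15
  'G' = 0x47 → acc = 0x52
  ',' = 0x2C → acc = 0x7E
  '5' = 0x35 → acc = 0x4B
  '3' = 0x33 → acc = 0x78
  '.' = 0x2E → acc = 0x56
  '4' = 0x34 → acc = 0x62
  ',' = 0x2C → acc = 0x4E
  '7' = 0x37 → acc = 0x79
  '9' = 0x39 → acc = 0x40
  '6' = 0x36 → acc = 0x76
  '3' = 0x33 → acc = 0x45
Checksum = 0x45.

45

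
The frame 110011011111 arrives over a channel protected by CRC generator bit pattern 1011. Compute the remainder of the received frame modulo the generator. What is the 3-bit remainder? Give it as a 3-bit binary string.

011

Modulo-2 division of 110011011111 by 1011:
  pos 0: 1100 XOR 1011 = 0111
  pos 1: 1111 XOR 1011 = 0100
  pos 2: 1001 XOR 1011 = 0010
  pos 4: 1001 XOR 1011 = 0010
  pos 6: 1011 XOR 1011 = 0000
Remainder = 011 (nonzero — an error is detected).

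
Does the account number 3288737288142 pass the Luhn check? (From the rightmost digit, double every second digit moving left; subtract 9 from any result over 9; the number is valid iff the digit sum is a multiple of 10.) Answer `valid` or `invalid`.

invalid

From the right, keep odd positions and double even positions (subtract 9 from any doubled value over 9):
  doubled (positions 2,4,...): 8 7 4 6 7 4 → sum 36
  kept (positions 1,3,...): 2 1 8 7 7 8 3 → sum 36
Total = 72.
72 mod 10 = 2, so the number is invalid.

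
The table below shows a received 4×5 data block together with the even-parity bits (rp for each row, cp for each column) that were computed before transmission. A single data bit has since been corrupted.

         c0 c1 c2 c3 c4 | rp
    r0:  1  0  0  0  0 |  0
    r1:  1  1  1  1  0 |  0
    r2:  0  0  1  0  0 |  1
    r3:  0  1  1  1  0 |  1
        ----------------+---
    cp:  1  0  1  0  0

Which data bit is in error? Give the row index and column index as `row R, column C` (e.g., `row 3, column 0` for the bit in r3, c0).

Recompute each row's even parity and compare to rp:
  r0: data parity 1, sent rp 0 → mismatch
  r1: data parity 0, sent rp 0 → ok
  r2: data parity 1, sent rp 1 → ok
  r3: data parity 1, sent rp 1 → ok
Recompute each column's even parity and compare to cp:
  c0: data parity 0, sent cp 1 → mismatch
  c1: data parity 0, sent cp 0 → ok
  c2: data parity 1, sent cp 1 → ok
  c3: data parity 0, sent cp 0 → ok
  c4: data parity 0, sent cp 0 → ok
Exactly one row (r0) and one column (c0) fail → the flipped bit is at their intersection.

row 0, column 0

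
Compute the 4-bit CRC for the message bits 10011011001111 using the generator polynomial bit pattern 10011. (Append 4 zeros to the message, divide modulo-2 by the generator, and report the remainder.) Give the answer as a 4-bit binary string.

1011

Append 4 zeros: 100110110011110000. Divide by 10011 (XOR where the leading bit is 1):
  pos 0: 10011 XOR 10011 = 00000
  pos 6: 11001 XOR 10011 = 01010
  pos 7: 10101 XOR 10011 = 00110
  pos 9: 11011 XOR 10011 = 01000
  pos 10: 10000 XOR 10011 = 00011
  pos 13: 11000 XOR 10011 = 01011
Remainder (last 4 bits) = 1011. This is the CRC / FCS.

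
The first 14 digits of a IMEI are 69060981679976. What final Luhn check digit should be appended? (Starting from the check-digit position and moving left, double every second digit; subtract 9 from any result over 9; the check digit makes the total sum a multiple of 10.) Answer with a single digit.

4

Partial digits right→left: 6 7 9 9 7 6 1 8 9 0 6 0 9 6
Double every second digit counting from the check-digit position (so the 1st, 3rd, 5th, ... of the partial from the right).
  doubled (with −9 where >9): 3 9 5 2 9 3 9 → sum 40
  kept as-is: 7 9 6 8 0 0 6 → sum 36
Total = 40 + 36 = 76.
Check digit = (10 − (76 mod 10)) mod 10 = 4.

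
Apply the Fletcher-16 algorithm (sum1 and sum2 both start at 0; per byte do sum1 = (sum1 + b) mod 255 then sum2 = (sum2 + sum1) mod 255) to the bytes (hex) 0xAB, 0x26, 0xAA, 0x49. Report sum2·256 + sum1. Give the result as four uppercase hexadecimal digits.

Running sums (mod 255):
  after byte 0 (0xAB): sum1=171, sum2=171
  after byte 1 (0x26): sum1=209, sum2=125
  after byte 2 (0xAA): sum1=124, sum2=249
  after byte 3 (0x49): sum1=197, sum2=191
Checksum = sum2·256 + sum1 = 191·256 + 197 = 49093 = 0xBFC5.

BFC5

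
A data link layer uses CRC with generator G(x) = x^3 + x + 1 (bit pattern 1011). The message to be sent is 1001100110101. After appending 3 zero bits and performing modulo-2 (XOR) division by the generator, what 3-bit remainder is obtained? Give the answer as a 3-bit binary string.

100

Append 3 zeros: 1001100110101000. Divide by 1011 (XOR where the leading bit is 1):
  pos 0: 1001 XOR 1011 = 0010
  pos 2: 1010 XOR 1011 = 0001
  pos 5: 1011 XOR 1011 = 0000
  pos 10: 1010 XOR 1011 = 0001
Remainder (last 3 bits) = 100. This is the CRC / FCS.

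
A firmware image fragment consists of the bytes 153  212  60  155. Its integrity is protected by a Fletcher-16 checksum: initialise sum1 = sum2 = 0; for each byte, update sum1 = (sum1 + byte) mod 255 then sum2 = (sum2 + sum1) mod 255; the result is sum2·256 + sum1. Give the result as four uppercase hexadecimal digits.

Running sums (mod 255):
  after byte 0 (153): sum1=153, sum2=153
  after byte 1 (212): sum1=110, sum2=8
  after byte 2 (60): sum1=170, sum2=178
  after byte 3 (155): sum1=70, sum2=248
Checksum = sum2·256 + sum1 = 248·256 + 70 = 63558 = 0xF846.

F846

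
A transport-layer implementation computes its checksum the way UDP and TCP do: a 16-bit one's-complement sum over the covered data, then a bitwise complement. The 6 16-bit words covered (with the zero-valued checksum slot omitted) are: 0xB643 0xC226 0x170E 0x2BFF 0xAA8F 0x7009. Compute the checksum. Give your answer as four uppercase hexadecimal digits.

29EF

One's-complement addition (fold any carry out of bit 15 back into bit 0):
  0xB643 + 0xC226 = 0x17869 → wrap carry → 0x786A
  0x786A + 0x170E = 0x08F78
  0x8F78 + 0x2BFF = 0x0BB77
  0xBB77 + 0xAA8F = 0x16606 → wrap carry → 0x6607
  0x6607 + 0x7009 = 0x0D610
One's-complement sum = 0xD610.
Checksum = ~0xD610 & 0xFFFF = 0x29EF.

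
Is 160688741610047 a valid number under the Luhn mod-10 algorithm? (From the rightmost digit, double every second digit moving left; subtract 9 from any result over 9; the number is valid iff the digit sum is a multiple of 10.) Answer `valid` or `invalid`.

invalid

From the right, keep odd positions and double even positions (subtract 9 from any doubled value over 9):
  doubled (positions 2,4,...): 8 0 3 8 7 3 3 → sum 32
  kept (positions 1,3,...): 7 0 1 1 7 8 0 1 → sum 25
Total = 57.
57 mod 10 = 7, so the number is invalid.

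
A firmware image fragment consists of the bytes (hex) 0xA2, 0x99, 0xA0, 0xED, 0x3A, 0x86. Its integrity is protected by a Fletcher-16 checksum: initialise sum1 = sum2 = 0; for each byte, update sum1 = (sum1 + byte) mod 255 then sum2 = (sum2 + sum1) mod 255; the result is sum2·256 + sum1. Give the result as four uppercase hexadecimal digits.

Running sums (mod 255):
  after byte 0 (0xA2): sum1=162, sum2=162
  after byte 1 (0x99): sum1=60, sum2=222
  after byte 2 (0xA0): sum1=220, sum2=187
  after byte 3 (0xED): sum1=202, sum2=134
  after byte 4 (0x3A): sum1=5, sum2=139
  after byte 5 (0x86): sum1=139, sum2=23
Checksum = sum2·256 + sum1 = 23·256 + 139 = 6027 = 0x178B.

178B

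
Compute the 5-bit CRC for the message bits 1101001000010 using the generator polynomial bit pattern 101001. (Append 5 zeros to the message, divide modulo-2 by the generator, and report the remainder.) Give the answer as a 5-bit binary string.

01010

Append 5 zeros: 110100100001000000. Divide by 101001 (XOR where the leading bit is 1):
  pos 0: 110100 XOR 101001 = 011101
  pos 1: 111011 XOR 101001 = 010010
  pos 2: 100100 XOR 101001 = 001101
  pos 4: 110100 XOR 101001 = 011101
  pos 5: 111010 XOR 101001 = 010011
  pos 6: 100111 XOR 101001 = 001110
  pos 8: 111000 XOR 101001 = 010001
  pos 9: 100010 XOR 101001 = 001011
  pos 11: 101100 XOR 101001 = 000101
Remainder (last 5 bits) = 01010. This is the CRC / FCS.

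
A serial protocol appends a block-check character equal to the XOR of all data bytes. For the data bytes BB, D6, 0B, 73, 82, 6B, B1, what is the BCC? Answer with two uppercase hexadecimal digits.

4D

XOR the bytes together:
  start with 0xBB
  0xBB ⊕ 0xD6 = 0x6D
  0x6D ⊕ 0x0B = 0x66
  0x66 ⊕ 0x73 = 0x15
  0x15 ⊕ 0x82 = 0x97
  0x97 ⊕ 0x6B = 0xFC
  0xFC ⊕ 0xB1 = 0x4D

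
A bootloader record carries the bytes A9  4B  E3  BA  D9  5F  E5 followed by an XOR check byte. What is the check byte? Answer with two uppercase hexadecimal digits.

XOR the bytes together:
  start with 0xA9
  0xA9 ⊕ 0x4B = 0xE2
  0xE2 ⊕ 0xE3 = 0x01
  0x01 ⊕ 0xBA = 0xBB
  0xBB ⊕ 0xD9 = 0x62
  0x62 ⊕ 0x5F = 0x3D
  0x3D ⊕ 0xE5 = 0xD8

D8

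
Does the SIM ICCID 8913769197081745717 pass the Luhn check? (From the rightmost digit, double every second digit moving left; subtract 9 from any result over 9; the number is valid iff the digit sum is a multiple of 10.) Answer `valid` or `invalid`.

From the right, keep odd positions and double even positions (subtract 9 from any doubled value over 9):
  doubled (positions 2,4,...): 2 1 5 7 5 2 3 6 9 → sum 40
  kept (positions 1,3,...): 7 7 4 1 0 9 9 7 1 8 → sum 53
Total = 93.
93 mod 10 = 3, so the number is invalid.

invalid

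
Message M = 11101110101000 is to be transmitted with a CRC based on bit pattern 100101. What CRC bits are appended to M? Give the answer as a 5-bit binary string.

Append 5 zeros: 1110111010100000000. Divide by 100101 (XOR where the leading bit is 1):
  pos 0: 111011 XOR 100101 = 011110
  pos 1: 111101 XOR 100101 = 011000
  pos 2: 110000 XOR 100101 = 010101
  pos 3: 101011 XOR 100101 = 001110
  pos 5: 111001 XOR 100101 = 011100
  pos 6: 111000 XOR 100101 = 011101
  pos 7: 111010 XOR 100101 = 011111
  pos 8: 111110 XOR 100101 = 011011
  pos 9: 110110 XOR 100101 = 010011
  pos 10: 100110 XOR 100101 = 000011
Remainder (last 5 bits) = 11000. This is the CRC / FCS.

11000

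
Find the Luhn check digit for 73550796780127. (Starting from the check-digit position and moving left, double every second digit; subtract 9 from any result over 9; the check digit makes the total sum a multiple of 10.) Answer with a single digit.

Partial digits right→left: 7 2 1 0 8 7 6 9 7 0 5 5 3 7
Double every second digit counting from the check-digit position (so the 1st, 3rd, 5th, ... of the partial from the right).
  doubled (with −9 where >9): 5 2 7 3 5 1 6 → sum 29
  kept as-is: 2 0 7 9 0 5 7 → sum 30
Total = 29 + 30 = 59.
Check digit = (10 − (59 mod 10)) mod 10 = 1.

1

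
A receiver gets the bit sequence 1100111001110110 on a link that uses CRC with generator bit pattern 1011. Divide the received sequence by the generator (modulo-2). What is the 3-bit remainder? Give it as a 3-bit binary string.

Modulo-2 division of 1100111001110110 by 1011:
  pos 0: 1100 XOR 1011 = 0111
  pos 1: 1111 XOR 1011 = 0100
  pos 2: 1001 XOR 1011 = 0010
  pos 4: 1010 XOR 1011 = 0001
  pos 7: 1011 XOR 1011 = 0000
  pos 11: 1011 XOR 1011 = 0000
Remainder = 000 (zero — the frame passes the CRC check).

000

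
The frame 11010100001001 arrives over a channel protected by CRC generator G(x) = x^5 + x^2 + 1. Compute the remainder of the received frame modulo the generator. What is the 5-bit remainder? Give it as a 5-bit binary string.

00111

Modulo-2 division of 11010100001001 by 100101:
  pos 0: 110101 XOR 100101 = 010000
  pos 1: 100000 XOR 100101 = 000101
  pos 4: 101000 XOR 100101 = 001101
  pos 6: 110110 XOR 100101 = 010011
  pos 7: 100110 XOR 100101 = 000011
Remainder = 00111 (nonzero — an error is detected).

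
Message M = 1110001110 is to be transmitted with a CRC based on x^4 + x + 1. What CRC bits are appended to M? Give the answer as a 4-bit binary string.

1101

Append 4 zeros: 11100011100000. Divide by 10011 (XOR where the leading bit is 1):
  pos 0: 11100 XOR 10011 = 01111
  pos 1: 11110 XOR 10011 = 01101
  pos 2: 11011 XOR 10011 = 01000
  pos 3: 10001 XOR 10011 = 00010
  pos 6: 10100 XOR 10011 = 00111
  pos 8: 11100 XOR 10011 = 01111
  pos 9: 11110 XOR 10011 = 01101
Remainder (last 4 bits) = 1101. This is the CRC / FCS.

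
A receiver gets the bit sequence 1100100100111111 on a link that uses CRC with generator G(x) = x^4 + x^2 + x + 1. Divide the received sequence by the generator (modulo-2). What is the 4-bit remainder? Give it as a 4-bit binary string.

Modulo-2 division of 1100100100111111 by 10111:
  pos 0: 11001 XOR 10111 = 01110
  pos 1: 11100 XOR 10111 = 01011
  pos 2: 10110 XOR 10111 = 00001
  pos 6: 11001 XOR 10111 = 01110
  pos 7: 11101 XOR 10111 = 01010
  pos 8: 10101 XOR 10111 = 00010
  pos 11: 10111 XOR 10111 = 00000
Remainder = 0000 (zero — the frame passes the CRC check).

0000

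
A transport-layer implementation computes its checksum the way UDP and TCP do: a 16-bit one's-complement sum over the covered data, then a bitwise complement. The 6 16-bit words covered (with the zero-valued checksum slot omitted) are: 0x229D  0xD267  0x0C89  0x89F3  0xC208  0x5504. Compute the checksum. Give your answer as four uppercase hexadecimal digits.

One's-complement addition (fold any carry out of bit 15 back into bit 0):
  0x229D + 0xD267 = 0x0F504
  0xF504 + 0x0C89 = 0x1018D → wrap carry → 0x018E
  0x018E + 0x89F3 = 0x08B81
  0x8B81 + 0xC208 = 0x14D89 → wrap carry → 0x4D8A
  0x4D8A + 0x5504 = 0x0A28E
One's-complement sum = 0xA28E.
Checksum = ~0xA28E & 0xFFFF = 0x5D71.

5D71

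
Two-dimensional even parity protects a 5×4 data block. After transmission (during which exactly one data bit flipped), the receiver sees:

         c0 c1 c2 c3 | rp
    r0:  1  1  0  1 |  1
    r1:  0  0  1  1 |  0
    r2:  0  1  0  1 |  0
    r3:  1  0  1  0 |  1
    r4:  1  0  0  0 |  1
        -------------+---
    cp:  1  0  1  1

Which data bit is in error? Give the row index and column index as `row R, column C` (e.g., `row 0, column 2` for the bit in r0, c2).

Recompute each row's even parity and compare to rp:
  r0: data parity 1, sent rp 1 → ok
  r1: data parity 0, sent rp 0 → ok
  r2: data parity 0, sent rp 0 → ok
  r3: data parity 0, sent rp 1 → mismatch
  r4: data parity 1, sent rp 1 → ok
Recompute each column's even parity and compare to cp:
  c0: data parity 1, sent cp 1 → ok
  c1: data parity 0, sent cp 0 → ok
  c2: data parity 0, sent cp 1 → mismatch
  c3: data parity 1, sent cp 1 → ok
Exactly one row (r3) and one column (c2) fail → the flipped bit is at their intersection.

row 3, column 2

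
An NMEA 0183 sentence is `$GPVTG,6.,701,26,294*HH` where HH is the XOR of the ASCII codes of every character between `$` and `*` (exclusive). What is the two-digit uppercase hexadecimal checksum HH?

47

XOR the ASCII codes of the payload characters:
  'G' = 0x47 → acc = 0x47
  'P' = 0x50 → acc = 0x17
  'V' = 0x56 → acc = 0x41
  'T' = 0x54 → acc = 0x15
  'G' = 0x47 → acc = 0x52
  ',' = 0x2C → acc = 0x7E
  '6' = 0x36 → acc = 0x48
  '.' = 0x2E → acc = 0x66
  ',' = 0x2C → acc = 0x4A
  '7' = 0x37 → acc = 0x7D
  '0' = 0x30 → acc = 0x4D
  '1' = 0x31 → acc = 0x7C
  ',' = 0x2C → acc = 0x50
  '2' = 0x32 → acc = 0x62
  '6' = 0x36 → acc = 0x54
  ',' = 0x2C → acc = 0x78
  '2' = 0x32 → acc = 0x4A
  '9' = 0x39 → acc = 0x73
  '4' = 0x34 → acc = 0x47
Checksum = 0x47.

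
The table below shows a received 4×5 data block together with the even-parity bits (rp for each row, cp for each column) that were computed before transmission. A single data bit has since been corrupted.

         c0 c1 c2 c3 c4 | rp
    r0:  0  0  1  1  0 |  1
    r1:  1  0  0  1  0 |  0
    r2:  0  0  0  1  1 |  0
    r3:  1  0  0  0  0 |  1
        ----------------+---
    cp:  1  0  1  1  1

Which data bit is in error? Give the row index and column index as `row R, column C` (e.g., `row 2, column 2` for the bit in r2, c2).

Recompute each row's even parity and compare to rp:
  r0: data parity 0, sent rp 1 → mismatch
  r1: data parity 0, sent rp 0 → ok
  r2: data parity 0, sent rp 0 → ok
  r3: data parity 1, sent rp 1 → ok
Recompute each column's even parity and compare to cp:
  c0: data parity 0, sent cp 1 → mismatch
  c1: data parity 0, sent cp 0 → ok
  c2: data parity 1, sent cp 1 → ok
  c3: data parity 1, sent cp 1 → ok
  c4: data parity 1, sent cp 1 → ok
Exactly one row (r0) and one column (c0) fail → the flipped bit is at their intersection.

row 0, column 0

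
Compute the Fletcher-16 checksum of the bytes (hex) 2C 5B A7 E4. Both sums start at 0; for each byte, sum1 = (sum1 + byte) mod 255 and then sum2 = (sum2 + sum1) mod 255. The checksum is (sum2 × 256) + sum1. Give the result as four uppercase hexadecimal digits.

Running sums (mod 255):
  after byte 0 (2C): sum1=44, sum2=44
  after byte 1 (5B): sum1=135, sum2=179
  after byte 2 (A7): sum1=47, sum2=226
  after byte 3 (E4): sum1=20, sum2=246
Checksum = sum2·256 + sum1 = 246·256 + 20 = 62996 = 0xF614.

F614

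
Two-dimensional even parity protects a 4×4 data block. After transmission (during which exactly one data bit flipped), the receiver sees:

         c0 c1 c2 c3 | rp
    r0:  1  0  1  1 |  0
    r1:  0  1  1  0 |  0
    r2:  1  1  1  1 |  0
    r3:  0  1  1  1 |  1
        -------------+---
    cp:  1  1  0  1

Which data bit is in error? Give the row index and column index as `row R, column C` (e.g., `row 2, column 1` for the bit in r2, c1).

Recompute each row's even parity and compare to rp:
  r0: data parity 1, sent rp 0 → mismatch
  r1: data parity 0, sent rp 0 → ok
  r2: data parity 0, sent rp 0 → ok
  r3: data parity 1, sent rp 1 → ok
Recompute each column's even parity and compare to cp:
  c0: data parity 0, sent cp 1 → mismatch
  c1: data parity 1, sent cp 1 → ok
  c2: data parity 0, sent cp 0 → ok
  c3: data parity 1, sent cp 1 → ok
Exactly one row (r0) and one column (c0) fail → the flipped bit is at their intersection.

row 0, column 0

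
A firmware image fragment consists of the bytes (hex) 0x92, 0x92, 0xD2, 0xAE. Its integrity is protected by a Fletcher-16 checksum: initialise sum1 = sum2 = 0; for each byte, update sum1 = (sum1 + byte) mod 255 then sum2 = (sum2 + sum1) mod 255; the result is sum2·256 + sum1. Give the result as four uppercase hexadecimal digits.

56A6

Running sums (mod 255):
  after byte 0 (0x92): sum1=146, sum2=146
  after byte 1 (0x92): sum1=37, sum2=183
  after byte 2 (0xD2): sum1=247, sum2=175
  after byte 3 (0xAE): sum1=166, sum2=86
Checksum = sum2·256 + sum1 = 86·256 + 166 = 22182 = 0x56A6.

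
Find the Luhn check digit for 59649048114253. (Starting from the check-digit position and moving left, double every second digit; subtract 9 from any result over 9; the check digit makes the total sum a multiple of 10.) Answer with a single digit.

0

Partial digits right→left: 3 5 2 4 1 1 8 4 0 9 4 6 9 5
Double every second digit counting from the check-digit position (so the 1st, 3rd, 5th, ... of the partial from the right).
  doubled (with −9 where >9): 6 4 2 7 0 8 9 → sum 36
  kept as-is: 5 4 1 4 9 6 5 → sum 34
Total = 36 + 34 = 70.
Check digit = (10 − (70 mod 10)) mod 10 = 0.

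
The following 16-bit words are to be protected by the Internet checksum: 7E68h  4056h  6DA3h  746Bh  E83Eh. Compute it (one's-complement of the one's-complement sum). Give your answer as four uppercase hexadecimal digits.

76F3

One's-complement addition (fold any carry out of bit 15 back into bit 0):
  0x7E68 + 0x4056 = 0x0BEBE
  0xBEBE + 0x6DA3 = 0x12C61 → wrap carry → 0x2C62
  0x2C62 + 0x746B = 0x0A0CD
  0xA0CD + 0xE83E = 0x1890B → wrap carry → 0x890C
One's-complement sum = 0x890C.
Checksum = ~0x890C & 0xFFFF = 0x76F3.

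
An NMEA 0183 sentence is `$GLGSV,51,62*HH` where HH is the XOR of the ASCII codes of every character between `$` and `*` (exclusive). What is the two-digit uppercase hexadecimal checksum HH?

49

XOR the ASCII codes of the payload characters:
  'G' = 0x47 → acc = 0x47
  'L' = 0x4C → acc = 0x0B
  'G' = 0x47 → acc = 0x4C
  'S' = 0x53 → acc = 0x1F
  'V' = 0x56 → acc = 0x49
  ',' = 0x2C → acc = 0x65
  '5' = 0x35 → acc = 0x50
  '1' = 0x31 → acc = 0x61
  ',' = 0x2C → acc = 0x4D
  '6' = 0x36 → acc = 0x7B
  '2' = 0x32 → acc = 0x49
Checksum = 0x49.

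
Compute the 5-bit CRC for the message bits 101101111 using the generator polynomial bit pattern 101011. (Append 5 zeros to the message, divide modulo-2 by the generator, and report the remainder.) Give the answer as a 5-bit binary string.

Append 5 zeros: 10110111100000. Divide by 101011 (XOR where the leading bit is 1):
  pos 0: 101101 XOR 101011 = 000110
  pos 3: 110111 XOR 101011 = 011100
  pos 4: 111000 XOR 101011 = 010011
  pos 5: 100110 XOR 101011 = 001101
  pos 7: 110100 XOR 101011 = 011111
  pos 8: 111110 XOR 101011 = 010101
Remainder (last 5 bits) = 10101. This is the CRC / FCS.

10101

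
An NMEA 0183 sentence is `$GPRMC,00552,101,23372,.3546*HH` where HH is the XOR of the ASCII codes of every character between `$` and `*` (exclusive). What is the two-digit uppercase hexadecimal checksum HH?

54

XOR the ASCII codes of the payload characters:
  'G' = 0x47 → acc = 0x47
  'P' = 0x50 → acc = 0x17
  'R' = 0x52 → acc = 0x45
  'M' = 0x4D → acc = 0x08
  'C' = 0x43 → acc = 0x4B
  ',' = 0x2C → acc = 0x67
  '0' = 0x30 → acc = 0x57
  '0' = 0x30 → acc = 0x67
  '5' = 0x35 → acc = 0x52
  '5' = 0x35 → acc = 0x67
  '2' = 0x32 → acc = 0x55
  ',' = 0x2C → acc = 0x79
  '1' = 0x31 → acc = 0x48
  '0' = 0x30 → acc = 0x78
  '1' = 0x31 → acc = 0x49
  ',' = 0x2C → acc = 0x65
  '2' = 0x32 → acc = 0x57
  '3' = 0x33 → acc = 0x64
  '3' = 0x33 → acc = 0x57
  '7' = 0x37 → acc = 0x60
  '2' = 0x32 → acc = 0x52
  ',' = 0x2C → acc = 0x7E
  '.' = 0x2E → acc = 0x50
  '3' = 0x33 → acc = 0x63
  '5' = 0x35 → acc = 0x56
  '4' = 0x34 → acc = 0x62
  '6' = 0x36 → acc = 0x54
Checksum = 0x54.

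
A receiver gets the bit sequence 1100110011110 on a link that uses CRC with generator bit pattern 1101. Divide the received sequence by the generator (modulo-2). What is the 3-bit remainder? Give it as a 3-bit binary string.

Modulo-2 division of 1100110011110 by 1101:
  pos 0: 1100 XOR 1101 = 0001
  pos 3: 1110 XOR 1101 = 0011
  pos 5: 1101 XOR 1101 = 0000
  pos 9: 1110 XOR 1101 = 0011
Remainder = 011 (nonzero — an error is detected).

011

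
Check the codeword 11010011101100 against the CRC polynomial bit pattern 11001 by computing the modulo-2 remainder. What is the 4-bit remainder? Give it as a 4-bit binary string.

0000

Modulo-2 division of 11010011101100 by 11001:
  pos 0: 11010 XOR 11001 = 00011
  pos 3: 11011 XOR 11001 = 00010
  pos 6: 10101 XOR 11001 = 01100
  pos 7: 11001 XOR 11001 = 00000
Remainder = 0000 (zero — the frame passes the CRC check).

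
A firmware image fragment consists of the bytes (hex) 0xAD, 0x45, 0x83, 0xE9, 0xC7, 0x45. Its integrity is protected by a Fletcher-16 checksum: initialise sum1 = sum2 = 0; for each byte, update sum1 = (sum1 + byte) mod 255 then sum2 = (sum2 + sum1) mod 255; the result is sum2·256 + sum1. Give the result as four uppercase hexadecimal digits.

0D6D

Running sums (mod 255):
  after byte 0 (0xAD): sum1=173, sum2=173
  after byte 1 (0x45): sum1=242, sum2=160
  after byte 2 (0x83): sum1=118, sum2=23
  after byte 3 (0xE9): sum1=96, sum2=119
  after byte 4 (0xC7): sum1=40, sum2=159
  after byte 5 (0x45): sum1=109, sum2=13
Checksum = sum2·256 + sum1 = 13·256 + 109 = 3437 = 0x0D6D.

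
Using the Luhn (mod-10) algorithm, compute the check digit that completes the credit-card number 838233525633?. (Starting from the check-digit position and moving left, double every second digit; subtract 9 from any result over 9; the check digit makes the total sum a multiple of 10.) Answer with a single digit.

9

Partial digits right→left: 3 3 6 5 2 5 3 3 2 8 3 8
Double every second digit counting from the check-digit position (so the 1st, 3rd, 5th, ... of the partial from the right).
  doubled (with −9 where >9): 6 3 4 6 4 6 → sum 29
  kept as-is: 3 5 5 3 8 8 → sum 32
Total = 29 + 32 = 61.
Check digit = (10 − (61 mod 10)) mod 10 = 9.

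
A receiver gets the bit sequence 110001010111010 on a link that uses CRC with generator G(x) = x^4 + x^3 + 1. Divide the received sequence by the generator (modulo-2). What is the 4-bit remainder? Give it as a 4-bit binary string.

0000

Modulo-2 division of 110001010111010 by 11001:
  pos 0: 11000 XOR 11001 = 00001
  pos 4: 11010 XOR 11001 = 00011
  pos 7: 11111 XOR 11001 = 00110
  pos 9: 11001 XOR 11001 = 00000
Remainder = 0000 (zero — the frame passes the CRC check).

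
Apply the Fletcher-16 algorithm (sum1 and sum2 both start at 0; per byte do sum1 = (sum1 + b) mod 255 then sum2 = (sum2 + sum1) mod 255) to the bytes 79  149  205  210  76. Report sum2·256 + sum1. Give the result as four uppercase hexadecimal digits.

Running sums (mod 255):
  after byte 0 (79): sum1=79, sum2=79
  after byte 1 (149): sum1=228, sum2=52
  after byte 2 (205): sum1=178, sum2=230
  after byte 3 (210): sum1=133, sum2=108
  after byte 4 (76): sum1=209, sum2=62
Checksum = sum2·256 + sum1 = 62·256 + 209 = 16081 = 0x3ED1.

3ED1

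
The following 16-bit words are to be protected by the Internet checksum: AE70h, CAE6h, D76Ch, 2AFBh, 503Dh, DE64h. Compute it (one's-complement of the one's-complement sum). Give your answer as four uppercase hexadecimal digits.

One's-complement addition (fold any carry out of bit 15 back into bit 0):
  0xAE70 + 0xCAE6 = 0x17956 → wrap carry → 0x7957
  0x7957 + 0xD76C = 0x150C3 → wrap carry → 0x50C4
  0x50C4 + 0x2AFB = 0x07BBF
  0x7BBF + 0x503D = 0x0CBFC
  0xCBFC + 0xDE64 = 0x1AA60 → wrap carry → 0xAA61
One's-complement sum = 0xAA61.
Checksum = ~0xAA61 & 0xFFFF = 0x559E.

559E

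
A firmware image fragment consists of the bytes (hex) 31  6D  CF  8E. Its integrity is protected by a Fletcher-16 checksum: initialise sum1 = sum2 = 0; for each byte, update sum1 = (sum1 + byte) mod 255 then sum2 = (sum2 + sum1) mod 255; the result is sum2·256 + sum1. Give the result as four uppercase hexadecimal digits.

Running sums (mod 255):
  after byte 0 (31): sum1=49, sum2=49
  after byte 1 (6D): sum1=158, sum2=207
  after byte 2 (CF): sum1=110, sum2=62
  after byte 3 (8E): sum1=252, sum2=59
Checksum = sum2·256 + sum1 = 59·256 + 252 = 15356 = 0x3BFC.

3BFC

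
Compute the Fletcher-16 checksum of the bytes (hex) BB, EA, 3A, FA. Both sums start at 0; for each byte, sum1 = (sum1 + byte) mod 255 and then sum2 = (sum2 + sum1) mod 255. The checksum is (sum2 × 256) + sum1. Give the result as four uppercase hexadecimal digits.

1FDB

Running sums (mod 255):
  after byte 0 (BB): sum1=187, sum2=187
  after byte 1 (EA): sum1=166, sum2=98
  after byte 2 (3A): sum1=224, sum2=67
  after byte 3 (FA): sum1=219, sum2=31
Checksum = sum2·256 + sum1 = 31·256 + 219 = 8155 = 0x1FDB.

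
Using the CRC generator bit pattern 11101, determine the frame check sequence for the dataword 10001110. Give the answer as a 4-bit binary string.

0101

Append 4 zeros: 100011100000. Divide by 11101 (XOR where the leading bit is 1):
  pos 0: 10001 XOR 11101 = 01100
  pos 1: 11001 XOR 11101 = 00100
  pos 3: 10010 XOR 11101 = 01111
  pos 4: 11110 XOR 11101 = 00011
  pos 7: 11000 XOR 11101 = 00101
Remainder (last 4 bits) = 0101. This is the CRC / FCS.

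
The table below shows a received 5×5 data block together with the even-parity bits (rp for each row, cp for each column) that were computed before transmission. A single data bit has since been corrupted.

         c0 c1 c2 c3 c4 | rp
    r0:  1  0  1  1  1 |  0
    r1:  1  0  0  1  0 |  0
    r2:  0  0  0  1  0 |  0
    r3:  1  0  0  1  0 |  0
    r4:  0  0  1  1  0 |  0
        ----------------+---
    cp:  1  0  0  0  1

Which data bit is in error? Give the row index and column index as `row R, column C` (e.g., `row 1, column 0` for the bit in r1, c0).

Recompute each row's even parity and compare to rp:
  r0: data parity 0, sent rp 0 → ok
  r1: data parity 0, sent rp 0 → ok
  r2: data parity 1, sent rp 0 → mismatch
  r3: data parity 0, sent rp 0 → ok
  r4: data parity 0, sent rp 0 → ok
Recompute each column's even parity and compare to cp:
  c0: data parity 1, sent cp 1 → ok
  c1: data parity 0, sent cp 0 → ok
  c2: data parity 0, sent cp 0 → ok
  c3: data parity 1, sent cp 0 → mismatch
  c4: data parity 1, sent cp 1 → ok
Exactly one row (r2) and one column (c3) fail → the flipped bit is at their intersection.

row 2, column 3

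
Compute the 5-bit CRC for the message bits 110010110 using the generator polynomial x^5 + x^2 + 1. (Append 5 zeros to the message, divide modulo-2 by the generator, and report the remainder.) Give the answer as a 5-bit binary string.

10110

Append 5 zeros: 11001011000000. Divide by 100101 (XOR where the leading bit is 1):
  pos 0: 110010 XOR 100101 = 010111
  pos 1: 101111 XOR 100101 = 001010
  pos 3: 101010 XOR 100101 = 001111
  pos 5: 111100 XOR 100101 = 011001
  pos 6: 110010 XOR 100101 = 010111
  pos 7: 101110 XOR 100101 = 001011
Remainder (last 5 bits) = 10110. This is the CRC / FCS.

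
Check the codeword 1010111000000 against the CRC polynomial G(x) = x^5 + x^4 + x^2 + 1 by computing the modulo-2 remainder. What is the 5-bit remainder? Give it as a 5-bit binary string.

Modulo-2 division of 1010111000000 by 110101:
  pos 0: 101011 XOR 110101 = 011110
  pos 1: 111101 XOR 110101 = 001000
  pos 3: 100000 XOR 110101 = 010101
  pos 4: 101010 XOR 110101 = 011111
  pos 5: 111110 XOR 110101 = 001011
  pos 7: 101100 XOR 110101 = 011001
Remainder = 11001 (nonzero — an error is detected).

11001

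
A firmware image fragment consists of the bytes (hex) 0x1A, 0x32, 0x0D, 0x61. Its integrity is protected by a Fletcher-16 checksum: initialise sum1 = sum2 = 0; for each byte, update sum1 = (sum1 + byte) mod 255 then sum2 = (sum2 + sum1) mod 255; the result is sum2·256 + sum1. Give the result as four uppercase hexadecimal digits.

7ABA

Running sums (mod 255):
  after byte 0 (0x1A): sum1=26, sum2=26
  after byte 1 (0x32): sum1=76, sum2=102
  after byte 2 (0x0D): sum1=89, sum2=191
  after byte 3 (0x61): sum1=186, sum2=122
Checksum = sum2·256 + sum1 = 122·256 + 186 = 31418 = 0x7ABA.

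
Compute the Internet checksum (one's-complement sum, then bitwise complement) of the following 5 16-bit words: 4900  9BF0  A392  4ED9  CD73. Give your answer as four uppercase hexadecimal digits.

5B2F

One's-complement addition (fold any carry out of bit 15 back into bit 0):
  0x4900 + 0x9BF0 = 0x0E4F0
  0xE4F0 + 0xA392 = 0x18882 → wrap carry → 0x8883
  0x8883 + 0x4ED9 = 0x0D75C
  0xD75C + 0xCD73 = 0x1A4CF → wrap carry → 0xA4D0
One's-complement sum = 0xA4D0.
Checksum = ~0xA4D0 & 0xFFFF = 0x5B2F.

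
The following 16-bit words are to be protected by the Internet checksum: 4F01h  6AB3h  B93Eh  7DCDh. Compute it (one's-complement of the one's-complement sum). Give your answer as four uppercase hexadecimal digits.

0F3F

One's-complement addition (fold any carry out of bit 15 back into bit 0):
  0x4F01 + 0x6AB3 = 0x0B9B4
  0xB9B4 + 0xB93E = 0x172F2 → wrap carry → 0x72F3
  0x72F3 + 0x7DCD = 0x0F0C0
One's-complement sum = 0xF0C0.
Checksum = ~0xF0C0 & 0xFFFF = 0x0F3F.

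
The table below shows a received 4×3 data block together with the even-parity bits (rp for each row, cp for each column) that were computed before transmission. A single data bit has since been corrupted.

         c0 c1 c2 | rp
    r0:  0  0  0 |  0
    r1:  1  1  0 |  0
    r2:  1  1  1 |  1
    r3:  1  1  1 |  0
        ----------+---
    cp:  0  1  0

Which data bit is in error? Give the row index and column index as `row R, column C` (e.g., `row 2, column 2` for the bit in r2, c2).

Recompute each row's even parity and compare to rp:
  r0: data parity 0, sent rp 0 → ok
  r1: data parity 0, sent rp 0 → ok
  r2: data parity 1, sent rp 1 → ok
  r3: data parity 1, sent rp 0 → mismatch
Recompute each column's even parity and compare to cp:
  c0: data parity 1, sent cp 0 → mismatch
  c1: data parity 1, sent cp 1 → ok
  c2: data parity 0, sent cp 0 → ok
Exactly one row (r3) and one column (c0) fail → the flipped bit is at their intersection.

row 3, column 0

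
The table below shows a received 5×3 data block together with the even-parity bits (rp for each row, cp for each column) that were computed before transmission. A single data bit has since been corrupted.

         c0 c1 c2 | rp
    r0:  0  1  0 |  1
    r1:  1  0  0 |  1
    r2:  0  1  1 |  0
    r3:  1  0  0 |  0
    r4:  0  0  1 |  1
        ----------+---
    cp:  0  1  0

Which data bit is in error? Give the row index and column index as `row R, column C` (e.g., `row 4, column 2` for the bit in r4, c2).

Recompute each row's even parity and compare to rp:
  r0: data parity 1, sent rp 1 → ok
  r1: data parity 1, sent rp 1 → ok
  r2: data parity 0, sent rp 0 → ok
  r3: data parity 1, sent rp 0 → mismatch
  r4: data parity 1, sent rp 1 → ok
Recompute each column's even parity and compare to cp:
  c0: data parity 0, sent cp 0 → ok
  c1: data parity 0, sent cp 1 → mismatch
  c2: data parity 0, sent cp 0 → ok
Exactly one row (r3) and one column (c1) fail → the flipped bit is at their intersection.

row 3, column 1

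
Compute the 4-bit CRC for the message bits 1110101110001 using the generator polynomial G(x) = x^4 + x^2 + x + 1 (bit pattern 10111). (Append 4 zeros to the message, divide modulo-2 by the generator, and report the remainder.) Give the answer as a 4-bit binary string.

0000

Append 4 zeros: 11101011100010000. Divide by 10111 (XOR where the leading bit is 1):
  pos 0: 11101 XOR 10111 = 01010
  pos 1: 10100 XOR 10111 = 00011
  pos 4: 11111 XOR 10111 = 01000
  pos 5: 10000 XOR 10111 = 00111
  pos 7: 11100 XOR 10111 = 01011
  pos 8: 10111 XOR 10111 = 00000
Remainder (last 4 bits) = 0000. This is the CRC / FCS.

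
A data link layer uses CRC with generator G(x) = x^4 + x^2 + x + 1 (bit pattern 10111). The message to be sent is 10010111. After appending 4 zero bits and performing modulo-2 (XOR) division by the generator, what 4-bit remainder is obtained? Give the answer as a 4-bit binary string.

Append 4 zeros: 100101110000. Divide by 10111 (XOR where the leading bit is 1):
  pos 0: 10010 XOR 10111 = 00101
  pos 2: 10111 XOR 10111 = 00000
  pos 7: 10000 XOR 10111 = 00111
Remainder (last 4 bits) = 0111. This is the CRC / FCS.

0111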